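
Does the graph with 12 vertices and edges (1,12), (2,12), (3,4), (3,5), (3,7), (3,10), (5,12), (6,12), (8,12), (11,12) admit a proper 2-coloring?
Yes. Partition: {1, 2, 4, 5, 6, 7, 8, 9, 10, 11}, {3, 12}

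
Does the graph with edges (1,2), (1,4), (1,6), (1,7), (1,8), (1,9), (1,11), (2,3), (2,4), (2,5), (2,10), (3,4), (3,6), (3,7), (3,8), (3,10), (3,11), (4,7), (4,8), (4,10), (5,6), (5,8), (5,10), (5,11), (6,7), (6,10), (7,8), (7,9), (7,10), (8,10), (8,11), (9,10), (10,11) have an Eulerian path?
No (10 vertices have odd degree: {1, 2, 3, 5, 6, 7, 8, 9, 10, 11}; Eulerian path requires 0 or 2)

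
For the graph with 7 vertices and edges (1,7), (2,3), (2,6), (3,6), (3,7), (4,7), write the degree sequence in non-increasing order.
[3, 3, 2, 2, 1, 1, 0] (degrees: deg(1)=1, deg(2)=2, deg(3)=3, deg(4)=1, deg(5)=0, deg(6)=2, deg(7)=3)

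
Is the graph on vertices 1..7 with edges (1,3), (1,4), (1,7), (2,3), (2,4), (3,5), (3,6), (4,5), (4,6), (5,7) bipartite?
Yes. Partition: {1, 2, 5, 6}, {3, 4, 7}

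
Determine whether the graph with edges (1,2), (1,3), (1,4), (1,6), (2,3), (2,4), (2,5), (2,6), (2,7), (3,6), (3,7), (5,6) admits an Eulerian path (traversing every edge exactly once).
Yes — and in fact it has an Eulerian circuit (the graph is connected and all 7 vertices have even degree)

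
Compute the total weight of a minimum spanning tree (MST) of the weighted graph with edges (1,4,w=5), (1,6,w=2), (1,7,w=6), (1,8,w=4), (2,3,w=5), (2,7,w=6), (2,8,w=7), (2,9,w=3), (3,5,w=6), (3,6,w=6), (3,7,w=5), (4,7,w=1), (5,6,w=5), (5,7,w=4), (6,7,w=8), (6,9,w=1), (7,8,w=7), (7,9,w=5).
25 (MST edges: (1,4,w=5), (1,6,w=2), (1,8,w=4), (2,3,w=5), (2,9,w=3), (4,7,w=1), (5,7,w=4), (6,9,w=1); sum of weights 5 + 2 + 4 + 5 + 3 + 1 + 4 + 1 = 25)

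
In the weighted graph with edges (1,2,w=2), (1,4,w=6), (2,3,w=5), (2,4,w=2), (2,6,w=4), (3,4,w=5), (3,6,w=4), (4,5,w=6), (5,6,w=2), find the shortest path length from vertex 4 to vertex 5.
6 (path: 4 -> 5; weights 6 = 6)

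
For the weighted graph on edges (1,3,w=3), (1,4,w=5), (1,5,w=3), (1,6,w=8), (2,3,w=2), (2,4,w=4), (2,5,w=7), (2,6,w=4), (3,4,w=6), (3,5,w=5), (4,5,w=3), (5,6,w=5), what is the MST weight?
15 (MST edges: (1,3,w=3), (1,5,w=3), (2,3,w=2), (2,6,w=4), (4,5,w=3); sum of weights 3 + 3 + 2 + 4 + 3 = 15)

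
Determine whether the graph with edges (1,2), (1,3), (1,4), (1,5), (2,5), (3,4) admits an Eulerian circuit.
Yes (the graph is connected and all 5 vertices have even degree)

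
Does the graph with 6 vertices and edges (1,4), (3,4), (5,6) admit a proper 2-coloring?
Yes. Partition: {1, 2, 3, 5}, {4, 6}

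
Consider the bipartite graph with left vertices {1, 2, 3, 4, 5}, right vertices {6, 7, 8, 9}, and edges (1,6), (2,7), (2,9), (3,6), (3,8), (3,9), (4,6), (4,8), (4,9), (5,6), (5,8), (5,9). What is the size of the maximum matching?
4 (matching: (1,6), (2,7), (3,8), (4,9); upper bound min(|L|,|R|) = min(5,4) = 4)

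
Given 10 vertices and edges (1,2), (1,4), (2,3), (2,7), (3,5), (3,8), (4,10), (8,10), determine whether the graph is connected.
No, it has 3 components: {1, 2, 3, 4, 5, 7, 8, 10}, {6}, {9}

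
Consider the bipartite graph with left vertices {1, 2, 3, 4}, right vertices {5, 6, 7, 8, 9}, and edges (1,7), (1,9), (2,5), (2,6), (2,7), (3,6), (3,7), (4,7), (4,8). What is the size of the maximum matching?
4 (matching: (1,9), (2,7), (3,6), (4,8); upper bound min(|L|,|R|) = min(4,5) = 4)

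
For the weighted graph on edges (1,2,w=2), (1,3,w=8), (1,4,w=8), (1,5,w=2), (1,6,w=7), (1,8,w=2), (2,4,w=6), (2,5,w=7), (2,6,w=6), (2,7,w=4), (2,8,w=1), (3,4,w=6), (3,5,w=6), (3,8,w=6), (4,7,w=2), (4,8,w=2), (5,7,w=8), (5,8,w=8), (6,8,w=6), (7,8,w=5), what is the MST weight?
21 (MST edges: (1,2,w=2), (1,5,w=2), (2,6,w=6), (2,8,w=1), (3,8,w=6), (4,7,w=2), (4,8,w=2); sum of weights 2 + 2 + 6 + 1 + 6 + 2 + 2 = 21)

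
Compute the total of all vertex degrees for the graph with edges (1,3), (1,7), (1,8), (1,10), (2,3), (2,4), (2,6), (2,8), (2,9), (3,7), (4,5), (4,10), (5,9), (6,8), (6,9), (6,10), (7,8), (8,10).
36 (handshake: sum of degrees = 2|E| = 2 x 18 = 36)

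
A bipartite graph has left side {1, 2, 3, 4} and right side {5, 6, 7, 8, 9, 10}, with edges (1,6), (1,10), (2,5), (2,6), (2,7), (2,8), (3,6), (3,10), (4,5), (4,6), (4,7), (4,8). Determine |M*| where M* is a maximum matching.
4 (matching: (1,10), (2,8), (3,6), (4,7); upper bound min(|L|,|R|) = min(4,6) = 4)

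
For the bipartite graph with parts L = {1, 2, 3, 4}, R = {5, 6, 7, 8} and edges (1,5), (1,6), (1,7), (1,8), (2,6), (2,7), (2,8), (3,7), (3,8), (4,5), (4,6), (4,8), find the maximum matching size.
4 (matching: (1,8), (2,6), (3,7), (4,5); upper bound min(|L|,|R|) = min(4,4) = 4)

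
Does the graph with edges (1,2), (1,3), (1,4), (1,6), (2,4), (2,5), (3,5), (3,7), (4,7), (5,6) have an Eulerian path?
No (4 vertices have odd degree: {2, 3, 4, 5}; Eulerian path requires 0 or 2)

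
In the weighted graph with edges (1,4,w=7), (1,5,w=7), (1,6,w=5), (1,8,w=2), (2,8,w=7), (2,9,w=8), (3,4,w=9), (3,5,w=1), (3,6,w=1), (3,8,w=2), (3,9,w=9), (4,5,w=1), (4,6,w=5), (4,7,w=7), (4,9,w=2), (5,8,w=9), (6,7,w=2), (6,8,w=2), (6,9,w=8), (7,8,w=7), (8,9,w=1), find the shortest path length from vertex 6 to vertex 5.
2 (path: 6 -> 3 -> 5; weights 1 + 1 = 2)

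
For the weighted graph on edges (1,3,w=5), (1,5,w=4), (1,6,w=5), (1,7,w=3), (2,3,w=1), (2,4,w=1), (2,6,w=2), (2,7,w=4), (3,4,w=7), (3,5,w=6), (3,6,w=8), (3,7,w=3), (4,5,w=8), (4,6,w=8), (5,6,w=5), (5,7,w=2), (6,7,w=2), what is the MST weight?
11 (MST edges: (1,7,w=3), (2,3,w=1), (2,4,w=1), (2,6,w=2), (5,7,w=2), (6,7,w=2); sum of weights 3 + 1 + 1 + 2 + 2 + 2 = 11)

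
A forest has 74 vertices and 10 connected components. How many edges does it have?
64 (Each of the 10 component trees on V_i vertices has V_i - 1 edges; summing gives V - C = 74 - 10 = 64)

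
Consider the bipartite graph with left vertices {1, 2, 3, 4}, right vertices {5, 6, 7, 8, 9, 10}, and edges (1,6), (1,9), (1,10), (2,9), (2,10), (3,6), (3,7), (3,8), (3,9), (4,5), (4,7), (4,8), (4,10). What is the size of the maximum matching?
4 (matching: (1,10), (2,9), (3,8), (4,7); upper bound min(|L|,|R|) = min(4,6) = 4)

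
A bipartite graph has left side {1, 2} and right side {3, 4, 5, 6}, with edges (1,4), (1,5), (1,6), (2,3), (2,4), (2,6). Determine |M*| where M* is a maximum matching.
2 (matching: (1,5), (2,6); upper bound min(|L|,|R|) = min(2,4) = 2)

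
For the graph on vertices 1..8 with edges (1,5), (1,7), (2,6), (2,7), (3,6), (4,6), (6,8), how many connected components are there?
1 (components: {1, 2, 3, 4, 5, 6, 7, 8})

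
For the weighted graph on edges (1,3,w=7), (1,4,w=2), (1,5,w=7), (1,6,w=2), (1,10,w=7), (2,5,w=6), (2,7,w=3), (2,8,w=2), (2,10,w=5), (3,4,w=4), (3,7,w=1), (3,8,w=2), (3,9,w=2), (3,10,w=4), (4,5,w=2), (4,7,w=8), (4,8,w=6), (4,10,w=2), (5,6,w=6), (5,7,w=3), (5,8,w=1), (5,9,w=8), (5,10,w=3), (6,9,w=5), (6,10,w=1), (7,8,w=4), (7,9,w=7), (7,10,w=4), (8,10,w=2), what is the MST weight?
15 (MST edges: (1,4,w=2), (1,6,w=2), (2,8,w=2), (3,7,w=1), (3,8,w=2), (3,9,w=2), (4,5,w=2), (5,8,w=1), (6,10,w=1); sum of weights 2 + 2 + 2 + 1 + 2 + 2 + 2 + 1 + 1 = 15)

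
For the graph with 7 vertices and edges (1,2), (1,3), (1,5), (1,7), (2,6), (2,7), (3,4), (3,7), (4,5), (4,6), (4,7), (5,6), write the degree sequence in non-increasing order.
[4, 4, 4, 3, 3, 3, 3] (degrees: deg(1)=4, deg(2)=3, deg(3)=3, deg(4)=4, deg(5)=3, deg(6)=3, deg(7)=4)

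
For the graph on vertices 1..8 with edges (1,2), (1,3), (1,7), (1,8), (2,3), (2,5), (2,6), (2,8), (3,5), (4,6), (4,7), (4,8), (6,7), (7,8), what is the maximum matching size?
4 (matching: (1,2), (3,5), (4,6), (7,8); upper bound floor(n/2) = floor(8/2) = 4)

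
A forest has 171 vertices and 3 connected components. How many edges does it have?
168 (Each of the 3 component trees on V_i vertices has V_i - 1 edges; summing gives V - C = 171 - 3 = 168)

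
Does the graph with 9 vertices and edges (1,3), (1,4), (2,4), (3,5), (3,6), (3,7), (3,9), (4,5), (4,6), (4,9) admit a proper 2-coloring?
Yes. Partition: {1, 2, 5, 6, 7, 8, 9}, {3, 4}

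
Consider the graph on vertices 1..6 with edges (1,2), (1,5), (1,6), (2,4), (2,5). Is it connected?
No, it has 2 components: {1, 2, 4, 5, 6}, {3}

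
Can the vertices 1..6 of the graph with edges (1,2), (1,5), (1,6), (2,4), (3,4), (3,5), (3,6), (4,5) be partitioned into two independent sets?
No (odd cycle of length 5: 3 -> 6 -> 1 -> 2 -> 4 -> 3)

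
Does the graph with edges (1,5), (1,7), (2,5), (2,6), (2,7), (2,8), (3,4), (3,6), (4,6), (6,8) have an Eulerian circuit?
Yes (the graph is connected and all 8 vertices have even degree)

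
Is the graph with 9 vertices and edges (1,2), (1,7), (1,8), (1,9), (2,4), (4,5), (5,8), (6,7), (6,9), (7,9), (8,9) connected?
No, it has 2 components: {1, 2, 4, 5, 6, 7, 8, 9}, {3}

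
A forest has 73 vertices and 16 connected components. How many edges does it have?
57 (Each of the 16 component trees on V_i vertices has V_i - 1 edges; summing gives V - C = 73 - 16 = 57)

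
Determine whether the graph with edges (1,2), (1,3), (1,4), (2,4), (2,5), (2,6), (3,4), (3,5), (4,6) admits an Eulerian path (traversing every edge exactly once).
Yes (the graph is connected and exactly 2 vertices have odd degree: {1, 3}; any Eulerian path must start and end at those)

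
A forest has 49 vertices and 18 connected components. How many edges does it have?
31 (Each of the 18 component trees on V_i vertices has V_i - 1 edges; summing gives V - C = 49 - 18 = 31)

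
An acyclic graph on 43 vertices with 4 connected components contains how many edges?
39 (Each of the 4 component trees on V_i vertices has V_i - 1 edges; summing gives V - C = 43 - 4 = 39)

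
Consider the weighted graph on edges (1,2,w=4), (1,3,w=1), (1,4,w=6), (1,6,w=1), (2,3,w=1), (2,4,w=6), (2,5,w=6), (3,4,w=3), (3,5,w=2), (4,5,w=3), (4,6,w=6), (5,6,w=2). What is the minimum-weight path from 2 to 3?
1 (path: 2 -> 3; weights 1 = 1)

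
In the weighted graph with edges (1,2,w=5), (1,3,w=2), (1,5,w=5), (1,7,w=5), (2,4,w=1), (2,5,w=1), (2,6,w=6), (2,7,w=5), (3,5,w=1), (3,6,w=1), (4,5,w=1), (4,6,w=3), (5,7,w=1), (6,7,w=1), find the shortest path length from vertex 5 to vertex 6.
2 (path: 5 -> 7 -> 6; weights 1 + 1 = 2)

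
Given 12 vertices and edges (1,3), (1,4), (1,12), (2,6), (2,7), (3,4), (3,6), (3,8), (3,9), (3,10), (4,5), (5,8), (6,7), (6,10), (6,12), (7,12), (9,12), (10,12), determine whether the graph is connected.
No, it has 2 components: {1, 2, 3, 4, 5, 6, 7, 8, 9, 10, 12}, {11}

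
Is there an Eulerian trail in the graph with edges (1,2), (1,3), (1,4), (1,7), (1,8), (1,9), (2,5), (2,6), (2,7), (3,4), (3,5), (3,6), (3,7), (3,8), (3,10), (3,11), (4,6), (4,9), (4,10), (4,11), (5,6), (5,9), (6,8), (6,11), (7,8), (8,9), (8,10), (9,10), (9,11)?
Yes — and in fact it has an Eulerian circuit (the graph is connected and all 11 vertices have even degree)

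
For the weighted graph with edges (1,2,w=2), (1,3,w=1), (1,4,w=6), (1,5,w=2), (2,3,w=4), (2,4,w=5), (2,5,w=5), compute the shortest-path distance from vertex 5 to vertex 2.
4 (path: 5 -> 1 -> 2; weights 2 + 2 = 4)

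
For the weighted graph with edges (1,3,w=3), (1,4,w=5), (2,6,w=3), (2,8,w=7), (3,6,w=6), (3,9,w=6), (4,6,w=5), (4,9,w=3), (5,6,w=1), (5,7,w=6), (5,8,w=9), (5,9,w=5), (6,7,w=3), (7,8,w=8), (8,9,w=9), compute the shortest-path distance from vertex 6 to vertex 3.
6 (path: 6 -> 3; weights 6 = 6)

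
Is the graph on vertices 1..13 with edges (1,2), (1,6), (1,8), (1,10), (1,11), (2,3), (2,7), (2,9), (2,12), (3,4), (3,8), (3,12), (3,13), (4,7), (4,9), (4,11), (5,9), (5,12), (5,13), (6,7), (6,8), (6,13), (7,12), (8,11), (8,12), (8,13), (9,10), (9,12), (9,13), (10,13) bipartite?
No (odd cycle of length 3: 6 -> 1 -> 8 -> 6)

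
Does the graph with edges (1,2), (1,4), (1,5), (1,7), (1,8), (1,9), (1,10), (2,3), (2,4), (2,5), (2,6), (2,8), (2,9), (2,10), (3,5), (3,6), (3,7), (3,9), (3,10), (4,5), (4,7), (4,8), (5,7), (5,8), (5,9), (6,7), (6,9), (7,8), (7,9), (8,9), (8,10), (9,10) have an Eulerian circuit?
No (6 vertices have odd degree: {1, 4, 5, 7, 8, 10}; Eulerian circuit requires 0)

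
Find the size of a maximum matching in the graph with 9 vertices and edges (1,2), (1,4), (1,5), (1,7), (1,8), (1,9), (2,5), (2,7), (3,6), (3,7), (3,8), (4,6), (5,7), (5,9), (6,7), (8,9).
4 (matching: (1,9), (2,7), (3,8), (4,6); upper bound floor(n/2) = floor(9/2) = 4)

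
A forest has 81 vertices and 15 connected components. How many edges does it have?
66 (Each of the 15 component trees on V_i vertices has V_i - 1 edges; summing gives V - C = 81 - 15 = 66)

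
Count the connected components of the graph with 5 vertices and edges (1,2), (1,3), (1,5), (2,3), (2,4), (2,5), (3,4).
1 (components: {1, 2, 3, 4, 5})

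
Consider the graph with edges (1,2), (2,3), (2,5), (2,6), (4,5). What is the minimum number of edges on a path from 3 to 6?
2 (path: 3 -> 2 -> 6, 2 edges)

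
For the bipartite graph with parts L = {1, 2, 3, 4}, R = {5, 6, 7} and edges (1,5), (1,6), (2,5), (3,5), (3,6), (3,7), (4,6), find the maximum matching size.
3 (matching: (1,6), (2,5), (3,7); upper bound min(|L|,|R|) = min(4,3) = 3)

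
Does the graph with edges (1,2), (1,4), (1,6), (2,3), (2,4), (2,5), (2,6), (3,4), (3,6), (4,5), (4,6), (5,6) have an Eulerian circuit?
No (6 vertices have odd degree: {1, 2, 3, 4, 5, 6}; Eulerian circuit requires 0)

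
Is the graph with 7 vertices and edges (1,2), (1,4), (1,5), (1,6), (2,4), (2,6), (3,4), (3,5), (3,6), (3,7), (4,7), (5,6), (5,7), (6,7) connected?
Yes (BFS from 1 visits [1, 2, 4, 5, 6, 3, 7] — all 7 vertices reached)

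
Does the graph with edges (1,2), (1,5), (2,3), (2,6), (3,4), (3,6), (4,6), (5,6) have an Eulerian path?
Yes (the graph is connected and exactly 2 vertices have odd degree: {2, 3}; any Eulerian path must start and end at those)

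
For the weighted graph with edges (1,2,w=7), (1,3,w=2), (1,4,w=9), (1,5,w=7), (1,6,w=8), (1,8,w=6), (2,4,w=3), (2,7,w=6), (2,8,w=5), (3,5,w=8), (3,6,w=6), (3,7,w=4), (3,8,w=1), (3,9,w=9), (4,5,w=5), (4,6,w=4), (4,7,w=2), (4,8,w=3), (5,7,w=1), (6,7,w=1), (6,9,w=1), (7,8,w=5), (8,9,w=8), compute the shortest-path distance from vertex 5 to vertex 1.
7 (path: 5 -> 1; weights 7 = 7)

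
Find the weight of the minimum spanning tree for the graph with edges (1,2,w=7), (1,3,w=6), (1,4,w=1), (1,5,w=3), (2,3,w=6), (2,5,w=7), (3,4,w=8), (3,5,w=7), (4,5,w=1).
14 (MST edges: (1,3,w=6), (1,4,w=1), (2,3,w=6), (4,5,w=1); sum of weights 6 + 1 + 6 + 1 = 14)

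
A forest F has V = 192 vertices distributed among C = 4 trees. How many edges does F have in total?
188 (Each of the 4 component trees on V_i vertices has V_i - 1 edges; summing gives V - C = 192 - 4 = 188)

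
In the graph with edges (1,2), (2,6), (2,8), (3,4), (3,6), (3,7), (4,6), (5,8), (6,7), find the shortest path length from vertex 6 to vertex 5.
3 (path: 6 -> 2 -> 8 -> 5, 3 edges)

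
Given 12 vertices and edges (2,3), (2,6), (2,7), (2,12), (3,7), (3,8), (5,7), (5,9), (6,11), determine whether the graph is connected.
No, it has 4 components: {1}, {2, 3, 5, 6, 7, 8, 9, 11, 12}, {4}, {10}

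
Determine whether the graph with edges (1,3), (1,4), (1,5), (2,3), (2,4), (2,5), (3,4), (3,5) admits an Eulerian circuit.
No (4 vertices have odd degree: {1, 2, 4, 5}; Eulerian circuit requires 0)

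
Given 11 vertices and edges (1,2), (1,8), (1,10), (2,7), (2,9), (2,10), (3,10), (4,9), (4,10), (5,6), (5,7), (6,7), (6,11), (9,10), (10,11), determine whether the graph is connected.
Yes (BFS from 1 visits [1, 2, 8, 10, 7, 9, 3, 4, 11, 5, 6] — all 11 vertices reached)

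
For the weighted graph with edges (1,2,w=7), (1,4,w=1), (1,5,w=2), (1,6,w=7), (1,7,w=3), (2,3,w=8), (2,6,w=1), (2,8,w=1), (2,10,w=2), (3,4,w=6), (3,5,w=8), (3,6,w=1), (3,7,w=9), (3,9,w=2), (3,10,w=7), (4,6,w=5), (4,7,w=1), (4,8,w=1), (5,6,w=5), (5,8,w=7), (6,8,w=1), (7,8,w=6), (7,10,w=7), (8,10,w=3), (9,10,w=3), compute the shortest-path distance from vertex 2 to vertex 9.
4 (path: 2 -> 6 -> 3 -> 9; weights 1 + 1 + 2 = 4)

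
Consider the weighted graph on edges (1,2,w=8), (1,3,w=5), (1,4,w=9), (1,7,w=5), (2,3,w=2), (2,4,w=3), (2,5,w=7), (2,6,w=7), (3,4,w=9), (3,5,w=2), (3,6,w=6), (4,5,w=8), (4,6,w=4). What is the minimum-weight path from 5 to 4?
7 (path: 5 -> 3 -> 2 -> 4; weights 2 + 2 + 3 = 7)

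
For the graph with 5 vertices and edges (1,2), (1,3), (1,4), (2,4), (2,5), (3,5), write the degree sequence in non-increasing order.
[3, 3, 2, 2, 2] (degrees: deg(1)=3, deg(2)=3, deg(3)=2, deg(4)=2, deg(5)=2)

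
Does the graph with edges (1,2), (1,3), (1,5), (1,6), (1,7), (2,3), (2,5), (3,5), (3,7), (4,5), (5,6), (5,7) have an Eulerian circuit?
No (4 vertices have odd degree: {1, 2, 4, 7}; Eulerian circuit requires 0)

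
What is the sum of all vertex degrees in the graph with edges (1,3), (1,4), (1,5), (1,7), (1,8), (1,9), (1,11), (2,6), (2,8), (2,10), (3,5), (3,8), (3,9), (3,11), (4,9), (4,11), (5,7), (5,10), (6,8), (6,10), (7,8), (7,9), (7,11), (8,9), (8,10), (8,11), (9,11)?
54 (handshake: sum of degrees = 2|E| = 2 x 27 = 54)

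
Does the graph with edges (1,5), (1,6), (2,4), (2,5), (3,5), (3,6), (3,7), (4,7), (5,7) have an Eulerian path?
Yes (the graph is connected and exactly 2 vertices have odd degree: {3, 7}; any Eulerian path must start and end at those)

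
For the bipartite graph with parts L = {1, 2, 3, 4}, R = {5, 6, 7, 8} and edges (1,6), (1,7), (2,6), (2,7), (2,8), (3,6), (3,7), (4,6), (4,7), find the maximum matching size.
3 (matching: (1,7), (2,8), (3,6); upper bound min(|L|,|R|) = min(4,4) = 4)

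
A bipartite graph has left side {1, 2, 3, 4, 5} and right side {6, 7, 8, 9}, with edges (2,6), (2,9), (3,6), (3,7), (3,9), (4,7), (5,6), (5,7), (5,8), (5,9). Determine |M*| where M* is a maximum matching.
4 (matching: (2,9), (3,6), (4,7), (5,8); upper bound min(|L|,|R|) = min(5,4) = 4)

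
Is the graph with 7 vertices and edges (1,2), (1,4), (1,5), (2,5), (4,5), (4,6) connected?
No, it has 3 components: {1, 2, 4, 5, 6}, {3}, {7}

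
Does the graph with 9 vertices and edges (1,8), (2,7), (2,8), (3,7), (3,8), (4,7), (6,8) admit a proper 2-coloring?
Yes. Partition: {1, 2, 3, 4, 5, 6, 9}, {7, 8}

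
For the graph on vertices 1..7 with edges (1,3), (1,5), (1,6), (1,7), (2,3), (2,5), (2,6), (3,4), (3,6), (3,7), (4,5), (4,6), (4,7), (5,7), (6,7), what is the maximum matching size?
3 (matching: (1,5), (3,7), (4,6); upper bound floor(n/2) = floor(7/2) = 3)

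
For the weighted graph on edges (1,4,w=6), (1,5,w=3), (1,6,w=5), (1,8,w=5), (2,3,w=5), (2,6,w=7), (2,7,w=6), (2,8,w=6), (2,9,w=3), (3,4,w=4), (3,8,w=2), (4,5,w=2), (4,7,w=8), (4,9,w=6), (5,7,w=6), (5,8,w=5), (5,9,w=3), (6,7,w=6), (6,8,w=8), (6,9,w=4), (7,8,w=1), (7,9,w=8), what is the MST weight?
22 (MST edges: (1,5,w=3), (2,9,w=3), (3,4,w=4), (3,8,w=2), (4,5,w=2), (5,9,w=3), (6,9,w=4), (7,8,w=1); sum of weights 3 + 3 + 4 + 2 + 2 + 3 + 4 + 1 = 22)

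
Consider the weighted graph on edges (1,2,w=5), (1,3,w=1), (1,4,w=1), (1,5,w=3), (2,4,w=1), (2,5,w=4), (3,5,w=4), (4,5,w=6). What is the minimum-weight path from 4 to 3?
2 (path: 4 -> 1 -> 3; weights 1 + 1 = 2)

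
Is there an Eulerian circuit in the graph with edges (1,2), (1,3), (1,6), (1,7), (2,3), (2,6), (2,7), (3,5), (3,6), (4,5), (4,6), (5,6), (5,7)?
No (2 vertices have odd degree: {6, 7}; Eulerian circuit requires 0)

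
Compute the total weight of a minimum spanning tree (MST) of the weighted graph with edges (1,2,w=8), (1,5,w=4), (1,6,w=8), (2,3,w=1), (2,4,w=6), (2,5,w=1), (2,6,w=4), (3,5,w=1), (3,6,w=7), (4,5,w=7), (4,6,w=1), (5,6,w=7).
11 (MST edges: (1,5,w=4), (2,3,w=1), (2,5,w=1), (2,6,w=4), (4,6,w=1); sum of weights 4 + 1 + 1 + 4 + 1 = 11)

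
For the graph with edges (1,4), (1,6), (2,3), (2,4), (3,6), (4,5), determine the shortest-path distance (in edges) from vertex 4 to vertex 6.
2 (path: 4 -> 1 -> 6, 2 edges)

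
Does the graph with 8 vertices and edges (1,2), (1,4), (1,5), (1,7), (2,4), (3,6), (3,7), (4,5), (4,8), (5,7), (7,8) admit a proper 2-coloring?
No (odd cycle of length 3: 7 -> 1 -> 5 -> 7)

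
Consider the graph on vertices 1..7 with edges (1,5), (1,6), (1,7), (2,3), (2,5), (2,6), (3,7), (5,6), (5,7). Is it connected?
No, it has 2 components: {1, 2, 3, 5, 6, 7}, {4}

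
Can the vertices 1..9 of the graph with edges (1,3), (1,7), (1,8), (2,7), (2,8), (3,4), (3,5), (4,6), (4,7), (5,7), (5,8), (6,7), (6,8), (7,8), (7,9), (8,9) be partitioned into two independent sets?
No (odd cycle of length 3: 7 -> 1 -> 8 -> 7)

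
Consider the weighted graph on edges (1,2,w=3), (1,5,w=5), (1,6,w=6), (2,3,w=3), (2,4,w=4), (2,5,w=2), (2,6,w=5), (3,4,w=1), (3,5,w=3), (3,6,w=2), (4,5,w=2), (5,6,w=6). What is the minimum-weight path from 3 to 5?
3 (path: 3 -> 5; weights 3 = 3)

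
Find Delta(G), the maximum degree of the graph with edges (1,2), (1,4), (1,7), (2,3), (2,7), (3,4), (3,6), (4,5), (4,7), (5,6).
4 (attained at vertex 4)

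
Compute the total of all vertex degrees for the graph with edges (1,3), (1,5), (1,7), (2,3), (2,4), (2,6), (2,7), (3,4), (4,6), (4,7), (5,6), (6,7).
24 (handshake: sum of degrees = 2|E| = 2 x 12 = 24)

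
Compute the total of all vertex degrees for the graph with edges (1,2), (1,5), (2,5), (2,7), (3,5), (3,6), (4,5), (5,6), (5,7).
18 (handshake: sum of degrees = 2|E| = 2 x 9 = 18)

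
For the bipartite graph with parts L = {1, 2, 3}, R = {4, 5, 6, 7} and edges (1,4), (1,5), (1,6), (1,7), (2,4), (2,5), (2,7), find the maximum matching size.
2 (matching: (1,6), (2,7); upper bound min(|L|,|R|) = min(3,4) = 3)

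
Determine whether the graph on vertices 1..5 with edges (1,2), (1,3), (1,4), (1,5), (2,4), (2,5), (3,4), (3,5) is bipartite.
No (odd cycle of length 3: 4 -> 1 -> 3 -> 4)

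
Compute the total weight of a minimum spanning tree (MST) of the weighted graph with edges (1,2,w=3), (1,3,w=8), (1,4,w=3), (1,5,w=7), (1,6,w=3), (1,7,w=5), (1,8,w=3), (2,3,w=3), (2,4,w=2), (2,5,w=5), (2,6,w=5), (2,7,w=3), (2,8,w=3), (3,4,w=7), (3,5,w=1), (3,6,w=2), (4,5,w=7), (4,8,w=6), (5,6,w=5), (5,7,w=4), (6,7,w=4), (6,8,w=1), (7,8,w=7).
15 (MST edges: (1,4,w=3), (1,6,w=3), (2,4,w=2), (2,7,w=3), (3,5,w=1), (3,6,w=2), (6,8,w=1); sum of weights 3 + 3 + 2 + 3 + 1 + 2 + 1 = 15)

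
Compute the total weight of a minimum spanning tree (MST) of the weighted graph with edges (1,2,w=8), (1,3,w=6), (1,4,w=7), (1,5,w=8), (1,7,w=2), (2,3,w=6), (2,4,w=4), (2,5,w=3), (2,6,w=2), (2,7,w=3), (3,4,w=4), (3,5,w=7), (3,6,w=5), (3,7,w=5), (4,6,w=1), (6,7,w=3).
15 (MST edges: (1,7,w=2), (2,5,w=3), (2,6,w=2), (2,7,w=3), (3,4,w=4), (4,6,w=1); sum of weights 2 + 3 + 2 + 3 + 4 + 1 = 15)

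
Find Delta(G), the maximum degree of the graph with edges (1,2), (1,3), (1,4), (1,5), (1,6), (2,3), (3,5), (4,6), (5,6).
5 (attained at vertex 1)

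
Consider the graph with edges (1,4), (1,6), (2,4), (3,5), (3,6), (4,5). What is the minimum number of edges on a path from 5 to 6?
2 (path: 5 -> 3 -> 6, 2 edges)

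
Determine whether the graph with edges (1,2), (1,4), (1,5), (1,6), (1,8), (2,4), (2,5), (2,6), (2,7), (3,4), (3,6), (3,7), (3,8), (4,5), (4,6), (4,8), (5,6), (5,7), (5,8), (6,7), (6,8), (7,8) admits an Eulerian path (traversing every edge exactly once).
No (4 vertices have odd degree: {1, 2, 6, 7}; Eulerian path requires 0 or 2)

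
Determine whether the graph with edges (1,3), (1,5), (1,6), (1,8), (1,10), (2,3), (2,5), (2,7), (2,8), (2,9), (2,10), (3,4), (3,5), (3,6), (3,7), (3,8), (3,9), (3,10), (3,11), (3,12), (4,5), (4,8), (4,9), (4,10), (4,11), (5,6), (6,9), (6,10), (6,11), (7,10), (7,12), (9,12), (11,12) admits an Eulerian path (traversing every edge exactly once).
No (4 vertices have odd degree: {1, 3, 5, 9}; Eulerian path requires 0 or 2)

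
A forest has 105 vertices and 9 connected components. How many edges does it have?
96 (Each of the 9 component trees on V_i vertices has V_i - 1 edges; summing gives V - C = 105 - 9 = 96)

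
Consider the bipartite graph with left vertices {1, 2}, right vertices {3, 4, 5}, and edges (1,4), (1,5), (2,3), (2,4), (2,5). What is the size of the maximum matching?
2 (matching: (1,5), (2,4); upper bound min(|L|,|R|) = min(2,3) = 2)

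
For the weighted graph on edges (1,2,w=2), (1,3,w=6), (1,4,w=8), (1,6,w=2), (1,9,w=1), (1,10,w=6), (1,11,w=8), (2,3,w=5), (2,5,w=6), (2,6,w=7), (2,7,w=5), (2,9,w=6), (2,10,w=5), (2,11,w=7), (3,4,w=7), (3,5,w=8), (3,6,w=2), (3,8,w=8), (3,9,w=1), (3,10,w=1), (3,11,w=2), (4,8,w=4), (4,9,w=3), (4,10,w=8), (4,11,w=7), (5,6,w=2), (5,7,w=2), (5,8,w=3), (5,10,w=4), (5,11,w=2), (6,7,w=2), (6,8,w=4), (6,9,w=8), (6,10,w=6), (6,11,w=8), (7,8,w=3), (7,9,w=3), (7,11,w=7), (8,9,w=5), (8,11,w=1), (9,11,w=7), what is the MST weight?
17 (MST edges: (1,2,w=2), (1,6,w=2), (1,9,w=1), (3,9,w=1), (3,10,w=1), (3,11,w=2), (4,9,w=3), (5,6,w=2), (5,7,w=2), (8,11,w=1); sum of weights 2 + 2 + 1 + 1 + 1 + 2 + 3 + 2 + 2 + 1 = 17)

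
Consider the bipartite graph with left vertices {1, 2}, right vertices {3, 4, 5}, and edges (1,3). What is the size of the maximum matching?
1 (matching: (1,3); upper bound min(|L|,|R|) = min(2,3) = 2)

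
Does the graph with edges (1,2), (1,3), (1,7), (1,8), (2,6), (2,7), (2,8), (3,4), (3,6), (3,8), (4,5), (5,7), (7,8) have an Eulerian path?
Yes — and in fact it has an Eulerian circuit (the graph is connected and all 8 vertices have even degree)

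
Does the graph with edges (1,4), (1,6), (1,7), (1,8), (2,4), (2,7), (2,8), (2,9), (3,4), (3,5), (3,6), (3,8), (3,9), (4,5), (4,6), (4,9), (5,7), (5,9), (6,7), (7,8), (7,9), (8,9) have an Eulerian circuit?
No (2 vertices have odd degree: {3, 8}; Eulerian circuit requires 0)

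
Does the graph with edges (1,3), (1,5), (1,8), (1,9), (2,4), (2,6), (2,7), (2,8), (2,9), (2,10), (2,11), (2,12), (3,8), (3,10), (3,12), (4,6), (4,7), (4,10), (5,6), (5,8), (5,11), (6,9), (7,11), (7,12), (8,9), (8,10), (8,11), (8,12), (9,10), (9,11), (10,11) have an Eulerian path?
Yes — and in fact it has an Eulerian circuit (the graph is connected and all 12 vertices have even degree)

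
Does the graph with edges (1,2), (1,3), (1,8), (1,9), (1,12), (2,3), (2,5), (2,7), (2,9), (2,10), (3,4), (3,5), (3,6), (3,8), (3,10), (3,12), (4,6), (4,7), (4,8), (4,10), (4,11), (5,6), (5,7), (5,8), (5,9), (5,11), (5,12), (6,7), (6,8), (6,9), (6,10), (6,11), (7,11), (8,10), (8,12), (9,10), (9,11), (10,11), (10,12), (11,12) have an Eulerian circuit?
No (4 vertices have odd degree: {1, 7, 8, 11}; Eulerian circuit requires 0)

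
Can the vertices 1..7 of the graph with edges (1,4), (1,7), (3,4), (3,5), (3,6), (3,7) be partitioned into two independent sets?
Yes. Partition: {1, 2, 3}, {4, 5, 6, 7}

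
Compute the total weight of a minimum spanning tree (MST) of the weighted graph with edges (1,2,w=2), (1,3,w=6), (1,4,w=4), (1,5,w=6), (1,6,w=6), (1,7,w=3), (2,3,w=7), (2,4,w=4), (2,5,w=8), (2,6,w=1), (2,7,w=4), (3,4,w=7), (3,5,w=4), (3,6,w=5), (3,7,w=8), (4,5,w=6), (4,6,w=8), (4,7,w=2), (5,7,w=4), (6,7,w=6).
16 (MST edges: (1,2,w=2), (1,7,w=3), (2,6,w=1), (3,5,w=4), (4,7,w=2), (5,7,w=4); sum of weights 2 + 3 + 1 + 4 + 2 + 4 = 16)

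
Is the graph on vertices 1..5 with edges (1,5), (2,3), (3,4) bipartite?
Yes. Partition: {1, 2, 4}, {3, 5}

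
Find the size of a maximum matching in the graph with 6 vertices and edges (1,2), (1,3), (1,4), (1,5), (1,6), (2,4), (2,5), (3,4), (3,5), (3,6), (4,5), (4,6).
3 (matching: (1,3), (2,5), (4,6); upper bound floor(n/2) = floor(6/2) = 3)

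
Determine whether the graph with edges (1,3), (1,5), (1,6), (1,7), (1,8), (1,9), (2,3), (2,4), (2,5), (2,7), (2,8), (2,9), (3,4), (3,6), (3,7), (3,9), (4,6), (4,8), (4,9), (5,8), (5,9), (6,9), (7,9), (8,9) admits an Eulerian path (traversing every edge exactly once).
Yes (the graph is connected and exactly 2 vertices have odd degree: {4, 8}; any Eulerian path must start and end at those)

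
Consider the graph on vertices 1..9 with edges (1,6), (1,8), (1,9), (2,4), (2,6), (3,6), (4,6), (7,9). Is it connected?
No, it has 2 components: {1, 2, 3, 4, 6, 7, 8, 9}, {5}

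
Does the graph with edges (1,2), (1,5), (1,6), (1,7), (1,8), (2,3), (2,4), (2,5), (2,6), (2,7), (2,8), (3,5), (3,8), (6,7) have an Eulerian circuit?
No (8 vertices have odd degree: {1, 2, 3, 4, 5, 6, 7, 8}; Eulerian circuit requires 0)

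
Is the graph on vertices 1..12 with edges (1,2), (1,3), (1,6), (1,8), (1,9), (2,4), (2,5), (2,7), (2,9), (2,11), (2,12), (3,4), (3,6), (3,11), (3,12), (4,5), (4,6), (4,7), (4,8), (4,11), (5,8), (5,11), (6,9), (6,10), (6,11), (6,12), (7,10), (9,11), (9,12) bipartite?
No (odd cycle of length 3: 3 -> 1 -> 6 -> 3)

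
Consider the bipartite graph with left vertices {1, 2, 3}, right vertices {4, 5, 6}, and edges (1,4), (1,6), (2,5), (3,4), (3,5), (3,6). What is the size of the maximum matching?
3 (matching: (1,6), (2,5), (3,4); upper bound min(|L|,|R|) = min(3,3) = 3)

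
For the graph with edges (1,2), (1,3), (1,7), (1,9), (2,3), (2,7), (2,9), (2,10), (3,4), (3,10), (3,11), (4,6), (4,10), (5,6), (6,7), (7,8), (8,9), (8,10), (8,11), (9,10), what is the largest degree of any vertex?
5 (attained at vertices 2, 3, 10)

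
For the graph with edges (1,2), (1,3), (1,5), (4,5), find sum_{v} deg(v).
8 (handshake: sum of degrees = 2|E| = 2 x 4 = 8)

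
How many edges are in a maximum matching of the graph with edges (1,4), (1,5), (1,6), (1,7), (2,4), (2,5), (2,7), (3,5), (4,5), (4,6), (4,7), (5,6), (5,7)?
3 (matching: (1,6), (3,5), (4,7); upper bound floor(n/2) = floor(7/2) = 3)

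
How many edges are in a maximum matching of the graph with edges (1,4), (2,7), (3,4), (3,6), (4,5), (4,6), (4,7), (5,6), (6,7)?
3 (matching: (2,7), (3,6), (4,5); upper bound floor(n/2) = floor(7/2) = 3)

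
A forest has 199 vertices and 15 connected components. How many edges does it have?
184 (Each of the 15 component trees on V_i vertices has V_i - 1 edges; summing gives V - C = 199 - 15 = 184)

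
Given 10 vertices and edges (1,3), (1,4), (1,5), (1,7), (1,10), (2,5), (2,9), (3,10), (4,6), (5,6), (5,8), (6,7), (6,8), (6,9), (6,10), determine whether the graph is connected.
Yes (BFS from 1 visits [1, 3, 4, 5, 7, 10, 6, 2, 8, 9] — all 10 vertices reached)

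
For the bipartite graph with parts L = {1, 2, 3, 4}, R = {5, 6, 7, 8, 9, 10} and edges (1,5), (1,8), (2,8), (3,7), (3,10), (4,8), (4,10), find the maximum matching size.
4 (matching: (1,5), (2,8), (3,7), (4,10); upper bound min(|L|,|R|) = min(4,6) = 4)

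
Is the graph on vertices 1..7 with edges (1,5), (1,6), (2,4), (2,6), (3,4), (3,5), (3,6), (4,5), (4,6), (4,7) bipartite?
No (odd cycle of length 3: 4 -> 6 -> 2 -> 4)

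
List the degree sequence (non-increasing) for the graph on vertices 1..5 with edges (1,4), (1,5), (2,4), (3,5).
[2, 2, 2, 1, 1] (degrees: deg(1)=2, deg(2)=1, deg(3)=1, deg(4)=2, deg(5)=2)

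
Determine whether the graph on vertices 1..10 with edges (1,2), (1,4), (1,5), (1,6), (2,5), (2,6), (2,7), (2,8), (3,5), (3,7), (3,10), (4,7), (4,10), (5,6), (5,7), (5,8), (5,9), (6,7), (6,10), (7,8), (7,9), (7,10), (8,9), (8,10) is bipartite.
No (odd cycle of length 3: 5 -> 1 -> 2 -> 5)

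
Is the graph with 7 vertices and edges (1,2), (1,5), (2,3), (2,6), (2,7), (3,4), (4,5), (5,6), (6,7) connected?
Yes (BFS from 1 visits [1, 2, 5, 3, 6, 7, 4] — all 7 vertices reached)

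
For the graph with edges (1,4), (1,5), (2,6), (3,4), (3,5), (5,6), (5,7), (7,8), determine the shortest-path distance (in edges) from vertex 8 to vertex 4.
4 (path: 8 -> 7 -> 5 -> 3 -> 4, 4 edges)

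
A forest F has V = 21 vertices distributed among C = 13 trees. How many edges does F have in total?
8 (Each of the 13 component trees on V_i vertices has V_i - 1 edges; summing gives V - C = 21 - 13 = 8)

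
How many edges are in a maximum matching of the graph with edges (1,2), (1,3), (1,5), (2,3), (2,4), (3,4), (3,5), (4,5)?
2 (matching: (1,3), (4,5); upper bound floor(n/2) = floor(5/2) = 2)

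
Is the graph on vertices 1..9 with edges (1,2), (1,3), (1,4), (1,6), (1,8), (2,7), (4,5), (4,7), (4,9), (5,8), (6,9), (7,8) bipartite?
Yes. Partition: {1, 5, 7, 9}, {2, 3, 4, 6, 8}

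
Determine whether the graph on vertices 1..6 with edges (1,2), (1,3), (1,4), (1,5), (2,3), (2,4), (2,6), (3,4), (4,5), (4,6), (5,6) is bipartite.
No (odd cycle of length 3: 5 -> 1 -> 4 -> 5)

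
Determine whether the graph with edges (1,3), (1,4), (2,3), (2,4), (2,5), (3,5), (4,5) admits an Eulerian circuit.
No (4 vertices have odd degree: {2, 3, 4, 5}; Eulerian circuit requires 0)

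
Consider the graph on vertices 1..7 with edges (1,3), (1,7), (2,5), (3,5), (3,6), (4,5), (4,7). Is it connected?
Yes (BFS from 1 visits [1, 3, 7, 5, 6, 4, 2] — all 7 vertices reached)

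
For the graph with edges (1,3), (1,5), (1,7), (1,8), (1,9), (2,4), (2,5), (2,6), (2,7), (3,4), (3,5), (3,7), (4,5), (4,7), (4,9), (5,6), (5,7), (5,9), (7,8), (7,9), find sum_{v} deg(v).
40 (handshake: sum of degrees = 2|E| = 2 x 20 = 40)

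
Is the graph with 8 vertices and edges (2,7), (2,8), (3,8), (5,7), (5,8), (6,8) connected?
No, it has 3 components: {1}, {2, 3, 5, 6, 7, 8}, {4}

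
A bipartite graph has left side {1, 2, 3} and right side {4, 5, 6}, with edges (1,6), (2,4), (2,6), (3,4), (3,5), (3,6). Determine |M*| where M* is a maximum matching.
3 (matching: (1,6), (2,4), (3,5); upper bound min(|L|,|R|) = min(3,3) = 3)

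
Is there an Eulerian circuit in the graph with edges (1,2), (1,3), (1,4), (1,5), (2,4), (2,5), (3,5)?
No (2 vertices have odd degree: {2, 5}; Eulerian circuit requires 0)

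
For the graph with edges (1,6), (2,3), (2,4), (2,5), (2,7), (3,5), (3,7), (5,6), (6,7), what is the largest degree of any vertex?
4 (attained at vertex 2)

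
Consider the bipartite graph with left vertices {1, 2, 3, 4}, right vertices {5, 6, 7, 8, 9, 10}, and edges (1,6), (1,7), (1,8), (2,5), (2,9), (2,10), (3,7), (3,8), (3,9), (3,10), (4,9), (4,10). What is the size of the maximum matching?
4 (matching: (1,8), (2,10), (3,7), (4,9); upper bound min(|L|,|R|) = min(4,6) = 4)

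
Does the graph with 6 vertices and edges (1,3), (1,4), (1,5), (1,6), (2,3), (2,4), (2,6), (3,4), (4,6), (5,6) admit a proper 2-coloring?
No (odd cycle of length 3: 3 -> 1 -> 4 -> 3)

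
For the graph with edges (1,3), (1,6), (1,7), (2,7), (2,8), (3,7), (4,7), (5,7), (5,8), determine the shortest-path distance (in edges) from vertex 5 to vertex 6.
3 (path: 5 -> 7 -> 1 -> 6, 3 edges)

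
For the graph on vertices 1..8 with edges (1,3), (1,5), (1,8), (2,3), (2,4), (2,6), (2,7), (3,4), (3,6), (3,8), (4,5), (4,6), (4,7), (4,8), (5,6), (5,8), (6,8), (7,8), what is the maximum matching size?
4 (matching: (1,5), (2,7), (3,6), (4,8); upper bound floor(n/2) = floor(8/2) = 4)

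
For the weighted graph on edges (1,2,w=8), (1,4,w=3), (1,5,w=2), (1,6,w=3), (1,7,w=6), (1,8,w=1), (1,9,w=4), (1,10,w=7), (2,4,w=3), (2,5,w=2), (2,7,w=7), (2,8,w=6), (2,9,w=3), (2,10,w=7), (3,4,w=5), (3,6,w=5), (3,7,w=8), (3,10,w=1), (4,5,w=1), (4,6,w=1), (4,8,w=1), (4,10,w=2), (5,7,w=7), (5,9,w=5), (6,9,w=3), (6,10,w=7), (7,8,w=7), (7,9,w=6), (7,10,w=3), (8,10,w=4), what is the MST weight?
15 (MST edges: (1,8,w=1), (2,5,w=2), (2,9,w=3), (3,10,w=1), (4,5,w=1), (4,6,w=1), (4,8,w=1), (4,10,w=2), (7,10,w=3); sum of weights 1 + 2 + 3 + 1 + 1 + 1 + 1 + 2 + 3 = 15)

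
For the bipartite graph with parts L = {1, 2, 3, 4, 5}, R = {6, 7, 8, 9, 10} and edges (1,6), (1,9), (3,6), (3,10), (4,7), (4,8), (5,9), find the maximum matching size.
4 (matching: (1,6), (3,10), (4,8), (5,9); upper bound min(|L|,|R|) = min(5,5) = 5)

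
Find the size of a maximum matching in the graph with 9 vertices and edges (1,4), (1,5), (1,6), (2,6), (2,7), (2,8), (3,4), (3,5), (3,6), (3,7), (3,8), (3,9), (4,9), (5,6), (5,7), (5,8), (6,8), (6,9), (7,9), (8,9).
4 (matching: (1,6), (2,7), (3,8), (4,9); upper bound floor(n/2) = floor(9/2) = 4)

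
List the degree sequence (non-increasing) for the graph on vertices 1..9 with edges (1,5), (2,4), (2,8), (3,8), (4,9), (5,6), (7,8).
[3, 2, 2, 2, 1, 1, 1, 1, 1] (degrees: deg(1)=1, deg(2)=2, deg(3)=1, deg(4)=2, deg(5)=2, deg(6)=1, deg(7)=1, deg(8)=3, deg(9)=1)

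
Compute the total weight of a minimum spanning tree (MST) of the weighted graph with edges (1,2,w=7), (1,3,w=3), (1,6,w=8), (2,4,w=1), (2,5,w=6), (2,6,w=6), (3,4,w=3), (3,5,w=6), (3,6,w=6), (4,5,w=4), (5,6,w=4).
15 (MST edges: (1,3,w=3), (2,4,w=1), (3,4,w=3), (4,5,w=4), (5,6,w=4); sum of weights 3 + 1 + 3 + 4 + 4 = 15)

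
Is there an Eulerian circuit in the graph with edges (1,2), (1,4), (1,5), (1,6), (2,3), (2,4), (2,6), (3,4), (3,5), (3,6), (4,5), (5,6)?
Yes (the graph is connected and all 6 vertices have even degree)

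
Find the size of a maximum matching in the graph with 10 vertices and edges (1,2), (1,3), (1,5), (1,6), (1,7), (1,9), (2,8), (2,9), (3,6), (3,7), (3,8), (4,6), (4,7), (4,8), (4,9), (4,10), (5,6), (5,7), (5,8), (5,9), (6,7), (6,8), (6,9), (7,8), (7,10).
5 (matching: (1,2), (3,7), (4,10), (5,9), (6,8); upper bound floor(n/2) = floor(10/2) = 5)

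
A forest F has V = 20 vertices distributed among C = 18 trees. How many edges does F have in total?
2 (Each of the 18 component trees on V_i vertices has V_i - 1 edges; summing gives V - C = 20 - 18 = 2)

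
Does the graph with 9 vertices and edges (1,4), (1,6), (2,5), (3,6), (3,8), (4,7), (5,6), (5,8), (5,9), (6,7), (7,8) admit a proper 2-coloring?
Yes. Partition: {1, 3, 5, 7}, {2, 4, 6, 8, 9}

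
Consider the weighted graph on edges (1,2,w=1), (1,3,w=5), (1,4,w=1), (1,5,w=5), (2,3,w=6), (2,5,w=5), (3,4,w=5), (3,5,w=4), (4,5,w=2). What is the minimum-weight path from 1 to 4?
1 (path: 1 -> 4; weights 1 = 1)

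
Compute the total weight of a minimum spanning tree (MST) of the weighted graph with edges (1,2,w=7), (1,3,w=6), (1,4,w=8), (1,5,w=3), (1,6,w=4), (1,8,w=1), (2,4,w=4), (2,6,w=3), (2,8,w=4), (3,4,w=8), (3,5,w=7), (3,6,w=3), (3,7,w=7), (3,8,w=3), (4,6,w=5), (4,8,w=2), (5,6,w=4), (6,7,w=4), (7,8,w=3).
18 (MST edges: (1,5,w=3), (1,8,w=1), (2,6,w=3), (3,6,w=3), (3,8,w=3), (4,8,w=2), (7,8,w=3); sum of weights 3 + 1 + 3 + 3 + 3 + 2 + 3 = 18)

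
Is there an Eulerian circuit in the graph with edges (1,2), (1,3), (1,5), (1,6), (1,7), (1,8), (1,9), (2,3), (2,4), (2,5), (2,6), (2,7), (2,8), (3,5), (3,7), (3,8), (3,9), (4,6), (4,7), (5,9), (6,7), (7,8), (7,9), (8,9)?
No (6 vertices have odd degree: {1, 2, 4, 7, 8, 9}; Eulerian circuit requires 0)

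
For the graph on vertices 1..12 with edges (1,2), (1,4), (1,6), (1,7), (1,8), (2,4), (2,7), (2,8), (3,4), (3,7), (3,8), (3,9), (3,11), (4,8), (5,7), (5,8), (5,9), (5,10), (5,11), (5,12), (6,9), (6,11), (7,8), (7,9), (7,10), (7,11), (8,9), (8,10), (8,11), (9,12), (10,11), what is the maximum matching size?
6 (matching: (1,7), (2,8), (3,4), (5,10), (6,11), (9,12); upper bound floor(n/2) = floor(12/2) = 6)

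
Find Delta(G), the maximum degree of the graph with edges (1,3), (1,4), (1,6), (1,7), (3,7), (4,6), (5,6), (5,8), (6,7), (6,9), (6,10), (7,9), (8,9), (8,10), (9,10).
6 (attained at vertex 6)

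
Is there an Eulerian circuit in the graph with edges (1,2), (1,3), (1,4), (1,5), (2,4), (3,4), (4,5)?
Yes (the graph is connected and all 5 vertices have even degree)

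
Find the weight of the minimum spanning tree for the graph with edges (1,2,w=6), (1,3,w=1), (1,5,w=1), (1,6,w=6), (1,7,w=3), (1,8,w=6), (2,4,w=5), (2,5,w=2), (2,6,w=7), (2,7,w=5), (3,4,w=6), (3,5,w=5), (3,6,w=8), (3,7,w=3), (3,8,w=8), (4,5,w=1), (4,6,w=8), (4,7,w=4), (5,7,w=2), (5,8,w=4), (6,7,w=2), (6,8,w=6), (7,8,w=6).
13 (MST edges: (1,3,w=1), (1,5,w=1), (2,5,w=2), (4,5,w=1), (5,7,w=2), (5,8,w=4), (6,7,w=2); sum of weights 1 + 1 + 2 + 1 + 2 + 4 + 2 = 13)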